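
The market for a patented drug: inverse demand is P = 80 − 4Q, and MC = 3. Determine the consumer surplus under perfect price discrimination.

Under first-degree price discrimination the firm charges each unit its demand price and produces up to where P = MC, i.e. Q = 19.25. Consumer surplus is zero; producer surplus equals total surplus.
CS = 0.

CS = 0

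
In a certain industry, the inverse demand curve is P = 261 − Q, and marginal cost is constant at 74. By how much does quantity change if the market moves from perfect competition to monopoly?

Quantity falls by 93.5

Competitive firms price at marginal cost: P = 74, giving Q = 187.
A monopolist chooses Q where MR = MC. MR = 261 − 2Q; setting this equal to 74 gives Q = 93.5 and P = 167.5.
Change in quantity: 93.5 − 187 = −93.5.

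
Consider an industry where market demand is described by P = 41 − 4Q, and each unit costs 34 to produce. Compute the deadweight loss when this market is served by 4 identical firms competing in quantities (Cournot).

DWL = 0.245

Perfect competition: P = MC = 34, so 41 − 4Q = 34 and Q = 1.75.
In a 4-firm Cournot equilibrium, symmetry and the first-order condition give q = (41 − 34)/(20) = 0.35. So Q = 1.4 and P = 35.4.
DWL is the triangle between Q = 1.4 and Q = 1.75: ½·(1.75 − 1.4)·(35.4 − 34) = 0.245.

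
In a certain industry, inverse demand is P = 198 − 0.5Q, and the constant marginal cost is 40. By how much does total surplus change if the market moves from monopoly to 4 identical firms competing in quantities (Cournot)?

A monopolist chooses Q where MR = MC. MR = 198 − Q; setting this equal to 40 gives Q = 158 and P = 119.
CS = ½·(198 − 119)·158 = 6241; PS = (119 − 40)·158 = 12482; TS = 18723.
Cournot with 4 identical firms: the symmetric best-response condition is 198 − 2.5q = 40. Each firm produces q = 63.2, total output Q = 252.8, price P = 71.6.
CS = ½·(198 − 71.6)·252.8 = 15976.96; PS = (71.6 − 40)·252.8 = 7988.48; TS = 23965.44.
Change in total surplus: 23965.44 − 18723 = 5242.44.

Total surplus rises by 5242.44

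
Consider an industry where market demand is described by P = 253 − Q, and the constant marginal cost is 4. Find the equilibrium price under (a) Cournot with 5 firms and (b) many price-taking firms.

In a 5-firm Cournot equilibrium, symmetry and the first-order condition give q = (253 − 4)/(6) = 41.5. So Q = 207.5 and P = 45.5.
Perfect competition: P = MC = 4, so 253 − Q = 4 and Q = 249.

Cournot: P = 45.5; Competition: P = 4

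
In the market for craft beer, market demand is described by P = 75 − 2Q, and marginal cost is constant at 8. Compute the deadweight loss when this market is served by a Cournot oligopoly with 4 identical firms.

Under competition P = MC = 8, so Q = (75 − 8)/2 = 33.5.
In a 4-firm Cournot equilibrium, symmetry and the first-order condition give q = (75 − 8)/(10) = 6.7. So Q = 26.8 and P = 21.4.
DWL is the triangle between Q = 26.8 and Q = 33.5: ½·(33.5 − 26.8)·(21.4 − 8) = 44.89.

DWL = 44.89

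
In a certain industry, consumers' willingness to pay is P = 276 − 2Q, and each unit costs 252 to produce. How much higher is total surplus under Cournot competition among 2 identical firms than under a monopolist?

Total surplus rises by 20

Monopoly sets MR = MC: 276 − 4Q = 252 ⇒ Q = 6, P = 276 − 2·6 = 264.
CS = ½·(276 − 264)·6 = 36; PS = (264 − 252)·6 = 72; TS = 108.
In a 2-firm Cournot equilibrium, symmetry and the first-order condition give q = (276 − 252)/(6) = 4. So Q = 8 and P = 260.
CS = ½·(276 − 260)·8 = 64; PS = (260 − 252)·8 = 64; TS = 128.
Change in total surplus: 128 − 108 = 20.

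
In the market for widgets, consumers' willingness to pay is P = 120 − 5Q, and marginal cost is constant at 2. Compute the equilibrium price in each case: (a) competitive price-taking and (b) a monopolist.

Competitive firms price at marginal cost: P = 2, giving Q = 23.6.
Monopoly sets MR = MC: 120 − 10Q = 2 ⇒ Q = 11.8, P = 120 − 5·11.8 = 61.

Competition: P = 2; Monopoly: P = 61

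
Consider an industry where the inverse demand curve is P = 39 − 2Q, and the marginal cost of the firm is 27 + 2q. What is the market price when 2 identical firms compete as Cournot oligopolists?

P = 33

Cournot with 2 identical firms: the symmetric best-response condition is 39 − 6q = 27 + 2q. Each firm produces q = 1.5, total output Q = 3, price P = 33.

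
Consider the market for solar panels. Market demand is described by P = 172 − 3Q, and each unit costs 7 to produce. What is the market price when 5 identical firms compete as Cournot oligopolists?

P = 34.5

Cournot with 5 identical firms: the symmetric best-response condition is 172 − 18q = 7. Each firm produces q = 55/6, total output Q = 275/6, price P = 34.5.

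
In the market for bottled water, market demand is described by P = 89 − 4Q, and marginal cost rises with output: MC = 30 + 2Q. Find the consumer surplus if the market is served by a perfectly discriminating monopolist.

Under first-degree price discrimination the firm charges each unit its demand price and produces up to where P = MC, i.e. Q = 59/6. Consumer surplus is zero; producer surplus equals total surplus.
CS = 0.

CS = 0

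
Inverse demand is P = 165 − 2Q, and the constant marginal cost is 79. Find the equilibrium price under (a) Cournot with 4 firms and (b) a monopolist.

Cournot: P = 96.2; Monopoly: P = 122

Cournot with 4 identical firms: the symmetric best-response condition is 165 − 10q = 79. Each firm produces q = 8.6, total output Q = 34.4, price P = 96.2.
The monopolist equates marginal revenue to marginal cost: 165 − 4Q = 79, so Q = 21.5. From demand, P = 122.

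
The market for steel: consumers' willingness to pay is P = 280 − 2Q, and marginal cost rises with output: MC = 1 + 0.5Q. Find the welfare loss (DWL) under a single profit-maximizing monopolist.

Competitive equilibrium sets price equal to marginal cost: 280 − 2Q = 1 + 0.5Q, so Q = 111.6 and P = 56.8.
The monopolist equates marginal revenue to marginal cost: 280 − 4Q = 1 + 0.5Q, so Q = 62. From demand, P = 156.
CS = ½·(280 − 56.8)·111.6 = 12454.56; PS = (56.8·111.6 − 1·111.6 − ½·0.5·111.6²) = 3113.64; TS = 15568.2.
CS = ½·(280 − 156)·62 = 3844; PS = (156·62 − 1·62 − ½·0.5·62²) = 8649; TS = 12493.
DWL = 15568.2 − 12493 = 3075.2.

DWL = 3075.2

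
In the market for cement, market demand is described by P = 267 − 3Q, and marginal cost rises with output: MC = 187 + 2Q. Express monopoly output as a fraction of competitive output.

Q_m/Q_c = 0.625

The monopolist equates marginal revenue to marginal cost: 267 − 6Q = 187 + 2Q, so Q = 10. From demand, P = 237.
Competitive equilibrium sets price equal to marginal cost: 267 − 3Q = 187 + 2Q, so Q = 16 and P = 219.
Ratio Q_m/Q_c = 10/16 = 0.625.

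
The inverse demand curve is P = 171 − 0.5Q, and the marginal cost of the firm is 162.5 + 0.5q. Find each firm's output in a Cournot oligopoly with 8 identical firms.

q_i = 1.7

Cournot with 8 identical firms: the symmetric best-response condition is 171 − 4.5q = 162.5 + 0.5q. Each firm produces q = 1.7, total output Q = 13.6, price P = 164.2.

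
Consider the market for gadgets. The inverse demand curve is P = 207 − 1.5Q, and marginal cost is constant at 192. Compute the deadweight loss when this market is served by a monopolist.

DWL = 18.75

Perfect competition: P = MC = 192, so 207 − 1.5Q = 192 and Q = 10.
The monopolist equates marginal revenue to marginal cost: 207 − 3Q = 192, so Q = 5. From demand, P = 199.5.
DWL is the triangle between Q = 5 and Q = 10: ½·(10 − 5)·(199.5 − 192) = 18.75.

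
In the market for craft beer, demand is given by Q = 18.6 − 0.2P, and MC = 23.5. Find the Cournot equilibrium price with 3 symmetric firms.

Inverting demand: P = 93 − 5Q.
Cournot with 3 identical firms: the symmetric best-response condition is 93 − 20q = 23.5. Each firm produces q = 3.475, total output Q = 10.425, price P = 40.875.

P = 40.875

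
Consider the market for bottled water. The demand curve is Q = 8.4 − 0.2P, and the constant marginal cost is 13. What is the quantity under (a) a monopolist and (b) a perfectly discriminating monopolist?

Inverting demand: P = 42 − 5Q.
The monopolist equates marginal revenue to marginal cost: 42 − 10Q = 13, so Q = 2.9. From demand, P = 27.5.
With perfect price discrimination, output is the efficient level Q = 5.8 (where demand meets MC), but every buyer pays their willingness to pay: CS = 0 and PS = total surplus.

Monopoly: Q = 2.9; Perfect PD: Q = 5.8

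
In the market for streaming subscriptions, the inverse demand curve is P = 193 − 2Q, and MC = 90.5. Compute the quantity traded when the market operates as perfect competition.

Under competition P = MC = 90.5, so Q = (193 − 90.5)/2 = 51.25.

Q = 51.25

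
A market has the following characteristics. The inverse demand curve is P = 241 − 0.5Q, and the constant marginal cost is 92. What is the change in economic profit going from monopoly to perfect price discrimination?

π rises by 11100.5

A monopolist chooses Q where MR = MC. MR = 241 − Q; setting this equal to 92 gives Q = 149 and P = 166.5.
Profit = (166.5 − 92)·149 = 11100.5.
Under first-degree price discrimination the firm charges each unit its demand price and produces up to where P = MC, i.e. Q = 298. Consumer surplus is zero; producer surplus equals total surplus.
PS equals the full surplus area, 22201. Profit = 22201 = 22201.
Change in economic profit: 22201 − 11100.5 = 11100.5.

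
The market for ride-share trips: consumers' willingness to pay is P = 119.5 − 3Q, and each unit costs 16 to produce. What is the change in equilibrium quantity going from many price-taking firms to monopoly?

Competitive firms price at marginal cost: P = 16, giving Q = 34.5.
A monopolist chooses Q where MR = MC. MR = 119.5 − 6Q; setting this equal to 16 gives Q = 17.25 and P = 67.75.
Change in equilibrium quantity: 17.25 − 34.5 = −17.25.

Q falls by 17.25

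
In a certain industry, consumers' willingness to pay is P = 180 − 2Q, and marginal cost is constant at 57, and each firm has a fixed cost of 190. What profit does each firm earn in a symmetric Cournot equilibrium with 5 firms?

With 5 symmetric Cournot firms, each firm's FOC gives 180 − 12q = 57, so q = 10.25, Q = 5·10.25 = 51.25, and P = 77.5.
Each firm's profit = (77.5 − 57)·10.25 − 190 = 20.125.

π_i = 20.125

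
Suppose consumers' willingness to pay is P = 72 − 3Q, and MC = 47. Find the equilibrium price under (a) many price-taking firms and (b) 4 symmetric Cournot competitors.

Competition: P = 47; Cournot: P = 52

Perfect competition: P = MC = 47, so 72 − 3Q = 47 and Q = 25/3.
With 4 symmetric Cournot firms, each firm's FOC gives 72 − 15q = 47, so q = 5/3, Q = 4·5/3 = 20/3, and P = 52.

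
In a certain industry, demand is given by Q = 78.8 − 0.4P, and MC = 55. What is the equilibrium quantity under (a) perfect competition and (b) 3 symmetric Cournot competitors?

Inverting demand: P = 197 − 2.5Q.
Competitive firms price at marginal cost: P = 55, giving Q = 56.8.
With 3 symmetric Cournot firms, each firm's FOC gives 197 − 10q = 55, so q = 14.2, Q = 3·14.2 = 42.6, and P = 90.5.

Competition: Q = 56.8; Cournot: Q = 42.6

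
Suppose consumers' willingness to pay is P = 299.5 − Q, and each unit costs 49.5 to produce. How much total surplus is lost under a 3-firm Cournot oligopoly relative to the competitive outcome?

DWL = 1953.125

Under competition P = MC = 49.5, so Q = (299.5 − 49.5)/1 = 250.
Cournot with 3 identical firms: the symmetric best-response condition is 299.5 − 4q = 49.5. Each firm produces q = 62.5, total output Q = 187.5, price P = 112.
DWL is the triangle between Q = 187.5 and Q = 250: ½·(250 − 187.5)·(112 − 49.5) = 1953.125.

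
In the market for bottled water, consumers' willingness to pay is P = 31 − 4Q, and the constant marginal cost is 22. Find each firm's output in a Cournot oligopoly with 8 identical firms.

q_i = 0.25

With 8 symmetric Cournot firms, each firm's FOC gives 31 − 36q = 22, so q = 0.25, Q = 8·0.25 = 2, and P = 23.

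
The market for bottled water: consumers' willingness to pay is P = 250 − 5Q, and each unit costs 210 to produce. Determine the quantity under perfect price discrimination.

Q = 8

Under first-degree price discrimination the firm charges each unit its demand price and produces up to where P = MC, i.e. Q = 8. Consumer surplus is zero; producer surplus equals total surplus.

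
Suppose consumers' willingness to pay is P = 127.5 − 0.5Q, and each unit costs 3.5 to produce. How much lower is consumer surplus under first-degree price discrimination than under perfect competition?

Under competition P = MC = 3.5, so Q = (127.5 − 3.5)/0.5 = 248.
CS = ½·(127.5 − 3.5)·248 = 15376.
A perfectly discriminating monopolist sells every unit with P(Q) ≥ MC(Q), so output equals the competitive quantity Q = 248. Each buyer pays their reservation price, so CS = 0 and the firm captures all surplus.
CS = 0.
Change in consumer surplus: 0 − 15376 = −15376.

CS falls by 15376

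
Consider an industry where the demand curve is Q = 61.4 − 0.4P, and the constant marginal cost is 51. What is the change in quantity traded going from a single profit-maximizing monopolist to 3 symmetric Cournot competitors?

Inverting demand: P = 153.5 − 2.5Q.
A monopolist chooses Q where MR = MC. MR = 153.5 − 5Q; setting this equal to 51 gives Q = 20.5 and P = 102.25.
In a 3-firm Cournot equilibrium, symmetry and the first-order condition give q = (153.5 − 51)/(10) = 10.25. So Q = 30.75 and P = 76.625.
Change in quantity traded: 30.75 − 20.5 = 10.25.

Q rises by 10.25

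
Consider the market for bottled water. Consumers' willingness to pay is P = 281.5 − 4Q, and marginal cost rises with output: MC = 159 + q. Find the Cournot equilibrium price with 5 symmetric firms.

In a 5-firm Cournot equilibrium, symmetry and the first-order condition give q = (281.5 − 159)/(25) = 4.9. So Q = 24.5 and P = 183.5.

P = 183.5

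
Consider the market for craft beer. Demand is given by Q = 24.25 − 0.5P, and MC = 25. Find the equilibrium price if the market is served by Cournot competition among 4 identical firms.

Inverting demand: P = 48.5 − 2Q.
Cournot with 4 identical firms: the symmetric best-response condition is 48.5 − 10q = 25. Each firm produces q = 2.35, total output Q = 9.4, price P = 29.7.

P = 29.7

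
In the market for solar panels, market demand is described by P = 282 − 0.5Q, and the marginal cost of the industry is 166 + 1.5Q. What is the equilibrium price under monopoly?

A monopolist chooses Q where MR = MC. MR = 282 − Q; setting this equal to 166 + 1.5Q gives Q = 46.4 and P = 258.8.

P = 258.8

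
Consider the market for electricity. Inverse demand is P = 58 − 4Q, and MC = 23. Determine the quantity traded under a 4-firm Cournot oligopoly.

Q = 7

In a 4-firm Cournot equilibrium, symmetry and the first-order condition give q = (58 − 23)/(20) = 1.75. So Q = 7 and P = 30.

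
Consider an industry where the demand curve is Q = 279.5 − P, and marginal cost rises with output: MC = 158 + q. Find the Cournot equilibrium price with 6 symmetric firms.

Inverting demand: P = 279.5 − Q.
In a 6-firm Cournot equilibrium, symmetry and the first-order condition give q = (279.5 − 158)/(8) = 243/16. So Q = 91.125 and P = 188.375.

P = 188.375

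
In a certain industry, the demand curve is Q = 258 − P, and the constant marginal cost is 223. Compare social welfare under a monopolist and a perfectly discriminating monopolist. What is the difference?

Inverting demand: P = 258 − Q.
Monopoly sets MR = MC: 258 − 2Q = 223 ⇒ Q = 17.5, P = 258 − 17.5 = 240.5.
CS = ½·(258 − 240.5)·17.5 = 153.125; PS = (240.5 − 223)·17.5 = 306.25; TS = 459.375.
A perfectly discriminating monopolist sells every unit with P(Q) ≥ MC(Q), so output equals the competitive quantity Q = 35. Each buyer pays their reservation price, so CS = 0 and the firm captures all surplus.
TS = 612.5 (equal to competitive TS).
Change in social welfare: 612.5 − 459.375 = 153.125.

TS rises by 153.125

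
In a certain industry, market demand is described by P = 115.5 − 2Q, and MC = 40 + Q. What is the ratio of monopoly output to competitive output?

Monopoly sets MR = MC: 115.5 − 4Q = 40 + Q ⇒ Q = 15.1, P = 115.5 − 2·15.1 = 85.3.
Under competition P = MC: 115.5 − 2Q = 40 + Q ⇒ Q = 151/6, P = 391/6.
Ratio Q_m/Q_c = 15.1/(151/6) = 0.6.

Q_m/Q_c = 0.6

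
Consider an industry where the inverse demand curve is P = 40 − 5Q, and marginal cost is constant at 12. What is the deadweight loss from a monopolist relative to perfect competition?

Competitive firms price at marginal cost: P = 12, giving Q = 5.6.
Monopoly sets MR = MC: 40 − 10Q = 12 ⇒ Q = 2.8, P = 40 − 5·2.8 = 26.
DWL is the triangle between Q = 2.8 and Q = 5.6: ½·(5.6 − 2.8)·(26 − 12) = 19.6.

DWL = 19.6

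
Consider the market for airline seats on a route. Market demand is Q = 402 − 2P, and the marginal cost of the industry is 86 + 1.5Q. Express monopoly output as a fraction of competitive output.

Q_m/Q_c = 0.8

Inverting demand: P = 201 − 0.5Q.
The monopolist equates marginal revenue to marginal cost: 201 − Q = 86 + 1.5Q, so Q = 46. From demand, P = 178.
Under competition P = MC: 201 − 0.5Q = 86 + 1.5Q ⇒ Q = 57.5, P = 172.25.
Ratio Q_m/Q_c = 46/57.5 = 0.8.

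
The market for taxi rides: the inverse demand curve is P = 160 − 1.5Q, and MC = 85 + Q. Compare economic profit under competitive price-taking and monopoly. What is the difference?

Under competition P = MC: 160 − 1.5Q = 85 + Q ⇒ Q = 30, P = 115.
Profit = 115·30 − (85·30 + ½·1·30²) = 450.
A monopolist chooses Q where MR = MC. MR = 160 − 3Q; setting this equal to 85 + Q gives Q = 18.75 and P = 131.875.
Profit = 131.875·18.75 − (85·18.75 + ½·1·18.75²) = 703.125.
Change in economic profit: 703.125 − 450 = 253.125.

Economic profit rises by 253.125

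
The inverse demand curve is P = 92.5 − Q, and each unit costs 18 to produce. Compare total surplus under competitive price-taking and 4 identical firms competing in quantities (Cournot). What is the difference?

TS falls by 111.005

Competitive firms price at marginal cost: P = 18, giving Q = 74.5.
CS = ½·(92.5 − 18)·74.5 = 2775.125; PS = (18 − 18)·74.5 = 0; TS = 2775.125.
Cournot with 4 identical firms: the symmetric best-response condition is 92.5 − 5q = 18. Each firm produces q = 14.9, total output Q = 59.6, price P = 32.9.
CS = ½·(92.5 − 32.9)·59.6 = 1776.08; PS = (32.9 − 18)·59.6 = 888.04; TS = 2664.12.
Change in total surplus: 2664.12 − 2775.125 = −111.005.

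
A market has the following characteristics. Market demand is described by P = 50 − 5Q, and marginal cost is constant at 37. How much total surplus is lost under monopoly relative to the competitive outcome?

DWL = 4.225

Under competition P = MC = 37, so Q = (50 − 37)/5 = 2.6.
Monopoly sets MR = MC: 50 − 10Q = 37 ⇒ Q = 1.3, P = 50 − 5·1.3 = 43.5.
DWL is the triangle between Q = 1.3 and Q = 2.6: ½·(2.6 − 1.3)·(43.5 − 37) = 4.225.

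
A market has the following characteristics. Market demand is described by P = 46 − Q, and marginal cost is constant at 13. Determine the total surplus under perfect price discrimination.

With perfect price discrimination, output is the efficient level Q = 33 (where demand meets MC), but every buyer pays their willingness to pay: CS = 0 and PS = total surplus.
TS = 544.5 (equal to competitive TS).

TS = 544.5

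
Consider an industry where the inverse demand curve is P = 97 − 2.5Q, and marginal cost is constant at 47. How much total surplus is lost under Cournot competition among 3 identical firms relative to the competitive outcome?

DWL = 31.25

Competitive firms price at marginal cost: P = 47, giving Q = 20.
With 3 symmetric Cournot firms, each firm's FOC gives 97 − 10q = 47, so q = 5, Q = 3·5 = 15, and P = 59.5.
DWL is the triangle between Q = 15 and Q = 20: ½·(20 − 15)·(59.5 − 47) = 31.25.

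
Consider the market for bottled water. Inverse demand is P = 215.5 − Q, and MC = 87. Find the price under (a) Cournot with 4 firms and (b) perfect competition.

With 4 symmetric Cournot firms, each firm's FOC gives 215.5 − 5q = 87, so q = 25.7, Q = 4·25.7 = 102.8, and P = 112.7.
Under competition P = MC = 87, so Q = (215.5 − 87)/1 = 128.5.

Cournot: P = 112.7; Competition: P = 87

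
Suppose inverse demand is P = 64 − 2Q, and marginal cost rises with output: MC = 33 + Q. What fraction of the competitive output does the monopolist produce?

Q_m/Q_c = 0.6

The monopolist equates marginal revenue to marginal cost: 64 − 4Q = 33 + Q, so Q = 6.2. From demand, P = 51.6.
Competitive equilibrium sets price equal to marginal cost: 64 − 2Q = 33 + Q, so Q = 31/3 and P = 130/3.
Ratio Q_m/Q_c = 6.2/(31/3) = 0.6.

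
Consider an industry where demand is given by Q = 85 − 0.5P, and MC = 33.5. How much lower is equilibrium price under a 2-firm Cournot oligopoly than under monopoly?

Inverting demand: P = 170 − 2Q.
A monopolist chooses Q where MR = MC. MR = 170 − 4Q; setting this equal to 33.5 gives Q = 34.125 and P = 101.75.
With 2 symmetric Cournot firms, each firm's FOC gives 170 − 6q = 33.5, so q = 22.75, Q = 2·22.75 = 45.5, and P = 79.
Change in equilibrium price: 79 − 101.75 = −22.75.

Equilibrium price falls by 22.75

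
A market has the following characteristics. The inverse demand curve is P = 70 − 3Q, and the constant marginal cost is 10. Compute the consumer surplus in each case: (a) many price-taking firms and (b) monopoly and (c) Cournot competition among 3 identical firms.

Competition: CS = 600; Monopoly: CS = 150; Cournot: CS = 337.5

Perfect competition: P = MC = 10, so 70 − 3Q = 10 and Q = 20.
CS = ½·(70 − 10)·20 = 600.
The monopolist equates marginal revenue to marginal cost: 70 − 6Q = 10, so Q = 10. From demand, P = 40.
CS = ½·(70 − 40)·10 = 150.
With 3 symmetric Cournot firms, each firm's FOC gives 70 − 12q = 10, so q = 5, Q = 3·5 = 15, and P = 25.
CS = ½·(70 − 25)·15 = 337.5.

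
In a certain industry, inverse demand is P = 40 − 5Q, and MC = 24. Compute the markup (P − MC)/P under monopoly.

Monopoly sets MR = MC: 40 − 10Q = 24 ⇒ Q = 1.6, P = 40 − 5·1.6 = 32.
Lerner index = (P − MC)/P = (32 − 24)/32 = 0.25.

Lerner index = 0.25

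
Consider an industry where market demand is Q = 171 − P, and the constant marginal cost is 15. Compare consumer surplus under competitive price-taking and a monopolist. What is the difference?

Inverting demand: P = 171 − Q.
Competitive firms price at marginal cost: P = 15, giving Q = 156.
CS = ½·(171 − 15)·156 = 12168.
A monopolist chooses Q where MR = MC. MR = 171 − 2Q; setting this equal to 15 gives Q = 78 and P = 93.
CS = ½·(171 − 93)·78 = 3042.
Change in consumer surplus: 3042 − 12168 = −9126.

CS falls by 9126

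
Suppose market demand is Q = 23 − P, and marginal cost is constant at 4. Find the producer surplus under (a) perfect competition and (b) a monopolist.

Competition: PS = 0; Monopoly: PS = 90.25

Inverting demand: P = 23 − Q.
Under competition P = MC = 4, so Q = (23 − 4)/1 = 19.
PS = (4 − 4)·19 = 0.
A monopolist chooses Q where MR = MC. MR = 23 − 2Q; setting this equal to 4 gives Q = 9.5 and P = 13.5.
PS = (13.5 − 4)·9.5 = 90.25.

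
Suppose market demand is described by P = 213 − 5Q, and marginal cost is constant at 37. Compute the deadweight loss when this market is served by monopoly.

DWL = 774.4

Under competition P = MC = 37, so Q = (213 − 37)/5 = 35.2.
The monopolist equates marginal revenue to marginal cost: 213 − 10Q = 37, so Q = 17.6. From demand, P = 125.
DWL is the triangle between Q = 17.6 and Q = 35.2: ½·(35.2 − 17.6)·(125 − 37) = 774.4.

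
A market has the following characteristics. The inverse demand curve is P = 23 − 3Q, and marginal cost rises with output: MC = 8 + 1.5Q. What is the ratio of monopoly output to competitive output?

Q_m/Q_c = 0.6

The monopolist equates marginal revenue to marginal cost: 23 − 6Q = 8 + 1.5Q, so Q = 2. From demand, P = 17.
Competitive equilibrium sets price equal to marginal cost: 23 − 3Q = 8 + 1.5Q, so Q = 10/3 and P = 13.
Ratio Q_m/Q_c = 2/(10/3) = 0.6.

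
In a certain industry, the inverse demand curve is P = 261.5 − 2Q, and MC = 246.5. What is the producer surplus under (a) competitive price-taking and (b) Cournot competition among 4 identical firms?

Perfect competition: P = MC = 246.5, so 261.5 − 2Q = 246.5 and Q = 7.5.
PS = (246.5 − 246.5)·7.5 = 0.
With 4 symmetric Cournot firms, each firm's FOC gives 261.5 − 10q = 246.5, so q = 1.5, Q = 4·1.5 = 6, and P = 249.5.
PS = (249.5 − 246.5)·6 = 18.

Competition: PS = 0; Cournot: PS = 18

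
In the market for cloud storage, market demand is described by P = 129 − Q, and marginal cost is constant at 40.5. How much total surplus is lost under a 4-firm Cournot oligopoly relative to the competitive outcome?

DWL = 156.645

Competitive firms price at marginal cost: P = 40.5, giving Q = 88.5.
Cournot with 4 identical firms: the symmetric best-response condition is 129 − 5q = 40.5. Each firm produces q = 17.7, total output Q = 70.8, price P = 58.2.
DWL is the triangle between Q = 70.8 and Q = 88.5: ½·(88.5 − 70.8)·(58.2 − 40.5) = 156.645.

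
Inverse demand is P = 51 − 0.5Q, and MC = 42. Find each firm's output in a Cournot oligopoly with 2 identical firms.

Cournot with 2 identical firms: the symmetric best-response condition is 51 − 1.5q = 42. Each firm produces q = 6, total output Q = 12, price P = 45.

q_i = 6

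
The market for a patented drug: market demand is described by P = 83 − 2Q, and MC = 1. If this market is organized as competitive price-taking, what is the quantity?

Q = 41

Under competition P = MC = 1, so Q = (83 − 1)/2 = 41.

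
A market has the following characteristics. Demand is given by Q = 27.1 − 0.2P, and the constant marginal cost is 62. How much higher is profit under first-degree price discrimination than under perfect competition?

Inverting demand: P = 135.5 − 5Q.
Perfect competition: P = MC = 62, so 135.5 − 5Q = 62 and Q = 14.7.
Profit = (62 − 62)·14.7 = 0.
Under first-degree price discrimination the firm charges each unit its demand price and produces up to where P = MC, i.e. Q = 14.7. Consumer surplus is zero; producer surplus equals total surplus.
PS equals the full surplus area, 540.225. Profit = 540.225 = 540.225.
Change in profit: 540.225 − 0 = 540.225.

Profit rises by 540.225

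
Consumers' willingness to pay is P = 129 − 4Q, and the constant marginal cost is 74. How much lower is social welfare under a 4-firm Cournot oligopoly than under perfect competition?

TS falls by 15.125

Competitive firms price at marginal cost: P = 74, giving Q = 13.75.
CS = ½·(129 − 74)·13.75 = 378.125; PS = (74 − 74)·13.75 = 0; TS = 378.125.
With 4 symmetric Cournot firms, each firm's FOC gives 129 − 20q = 74, so q = 2.75, Q = 4·2.75 = 11, and P = 85.
CS = ½·(129 − 85)·11 = 242; PS = (85 − 74)·11 = 121; TS = 363.
Change in social welfare: 363 − 378.125 = −15.125.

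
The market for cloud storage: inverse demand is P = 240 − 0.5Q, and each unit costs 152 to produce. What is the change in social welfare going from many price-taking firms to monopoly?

TS falls by 1936

Under competition P = MC = 152, so Q = (240 − 152)/0.5 = 176.
CS = ½·(240 − 152)·176 = 7744; PS = (152 − 152)·176 = 0; TS = 7744.
The monopolist equates marginal revenue to marginal cost: 240 − Q = 152, so Q = 88. From demand, P = 196.
CS = ½·(240 − 196)·88 = 1936; PS = (196 − 152)·88 = 3872; TS = 5808.
Change in social welfare: 5808 − 7744 = −1936.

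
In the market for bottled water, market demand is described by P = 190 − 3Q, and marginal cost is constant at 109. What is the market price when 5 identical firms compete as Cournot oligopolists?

P = 122.5

With 5 symmetric Cournot firms, each firm's FOC gives 190 − 18q = 109, so q = 4.5, Q = 5·4.5 = 22.5, and P = 122.5.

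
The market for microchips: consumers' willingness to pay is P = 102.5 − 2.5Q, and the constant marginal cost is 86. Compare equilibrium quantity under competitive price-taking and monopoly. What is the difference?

Q falls by 3.3

Perfect competition: P = MC = 86, so 102.5 − 2.5Q = 86 and Q = 6.6.
Monopoly sets MR = MC: 102.5 − 5Q = 86 ⇒ Q = 3.3, P = 102.5 − 2.5·3.3 = 94.25.
Change in equilibrium quantity: 3.3 − 6.6 = −3.3.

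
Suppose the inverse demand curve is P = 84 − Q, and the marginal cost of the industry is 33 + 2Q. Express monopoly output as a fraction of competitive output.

The monopolist equates marginal revenue to marginal cost: 84 − 2Q = 33 + 2Q, so Q = 12.75. From demand, P = 71.25.
Competitive equilibrium sets price equal to marginal cost: 84 − Q = 33 + 2Q, so Q = 17 and P = 67.
Ratio Q_m/Q_c = 12.75/17 = 0.75.

Q_m/Q_c = 0.75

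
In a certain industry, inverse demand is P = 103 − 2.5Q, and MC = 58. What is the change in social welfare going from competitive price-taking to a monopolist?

Perfect competition: P = MC = 58, so 103 − 2.5Q = 58 and Q = 18.
CS = ½·(103 − 58)·18 = 405; PS = (58 − 58)·18 = 0; TS = 405.
A monopolist chooses Q where MR = MC. MR = 103 − 5Q; setting this equal to 58 gives Q = 9 and P = 80.5.
CS = ½·(103 − 80.5)·9 = 101.25; PS = (80.5 − 58)·9 = 202.5; TS = 303.75.
Change in social welfare: 303.75 − 405 = −101.25.

TS falls by 101.25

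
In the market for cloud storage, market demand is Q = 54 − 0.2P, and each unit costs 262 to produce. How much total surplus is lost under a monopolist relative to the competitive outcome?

DWL = 1.6

Inverting demand: P = 270 − 5Q.
Competitive firms price at marginal cost: P = 262, giving Q = 1.6.
A monopolist chooses Q where MR = MC. MR = 270 − 10Q; setting this equal to 262 gives Q = 0.8 and P = 266.
DWL is the triangle between Q = 0.8 and Q = 1.6: ½·(1.6 − 0.8)·(266 − 262) = 1.6.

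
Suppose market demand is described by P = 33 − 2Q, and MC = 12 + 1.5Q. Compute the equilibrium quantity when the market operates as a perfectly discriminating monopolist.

A perfectly discriminating monopolist sells every unit with P(Q) ≥ MC(Q), so output equals the competitive quantity Q = 6. Each buyer pays their reservation price, so CS = 0 and the firm captures all surplus.

Q = 6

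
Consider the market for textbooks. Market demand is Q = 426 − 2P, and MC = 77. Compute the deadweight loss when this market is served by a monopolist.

DWL = 4624

Inverting demand: P = 213 − 0.5Q.
Competitive firms price at marginal cost: P = 77, giving Q = 272.
A monopolist chooses Q where MR = MC. MR = 213 − Q; setting this equal to 77 gives Q = 136 and P = 145.
DWL is the triangle between Q = 136 and Q = 272: ½·(272 − 136)·(145 − 77) = 4624.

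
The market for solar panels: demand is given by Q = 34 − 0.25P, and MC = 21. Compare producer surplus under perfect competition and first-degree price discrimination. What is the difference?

Producer surplus rises by 1653.125

Inverting demand: P = 136 − 4Q.
Perfect competition: P = MC = 21, so 136 − 4Q = 21 and Q = 28.75.
PS = (21 − 21)·28.75 = 0.
A perfectly discriminating monopolist sells every unit with P(Q) ≥ MC(Q), so output equals the competitive quantity Q = 28.75. Each buyer pays their reservation price, so CS = 0 and the firm captures all surplus.
PS = ½·(136 − 21)·28.75 = 1653.125.
Change in producer surplus: 1653.125 − 0 = 1653.125.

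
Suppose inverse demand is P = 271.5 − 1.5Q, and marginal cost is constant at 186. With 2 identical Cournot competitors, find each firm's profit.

In a 2-firm Cournot equilibrium, symmetry and the first-order condition give q = (271.5 − 186)/(4.5) = 19. So Q = 38 and P = 214.5.
Each firm's profit = (214.5 − 186)·19 = 541.5.

π_i = 541.5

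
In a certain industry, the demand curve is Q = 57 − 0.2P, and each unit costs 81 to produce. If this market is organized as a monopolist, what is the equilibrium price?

P = 183

Inverting demand: P = 285 − 5Q.
Monopoly sets MR = MC: 285 − 10Q = 81 ⇒ Q = 20.4, P = 285 − 5·20.4 = 183.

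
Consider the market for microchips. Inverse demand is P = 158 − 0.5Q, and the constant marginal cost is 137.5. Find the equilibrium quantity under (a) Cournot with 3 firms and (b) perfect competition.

With 3 symmetric Cournot firms, each firm's FOC gives 158 − 2q = 137.5, so q = 10.25, Q = 3·10.25 = 30.75, and P = 142.625.
Under competition P = MC = 137.5, so Q = (158 − 137.5)/0.5 = 41.

Cournot: Q = 30.75; Competition: Q = 41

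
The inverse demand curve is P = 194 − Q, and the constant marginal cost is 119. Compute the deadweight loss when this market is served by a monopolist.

Competitive firms price at marginal cost: P = 119, giving Q = 75.
The monopolist equates marginal revenue to marginal cost: 194 − 2Q = 119, so Q = 37.5. From demand, P = 156.5.
DWL is the triangle between Q = 37.5 and Q = 75: ½·(75 − 37.5)·(156.5 − 119) = 703.125.

DWL = 703.125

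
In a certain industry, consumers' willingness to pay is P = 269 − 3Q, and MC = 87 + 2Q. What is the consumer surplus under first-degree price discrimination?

CS = 0

With perfect price discrimination, output is the efficient level Q = 36.4 (where demand meets MC), but every buyer pays their willingness to pay: CS = 0 and PS = total surplus.
CS = 0.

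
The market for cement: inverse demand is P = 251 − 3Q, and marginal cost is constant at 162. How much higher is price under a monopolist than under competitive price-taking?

P rises by 44.5

Competitive firms price at marginal cost: P = 162, giving Q = 89/3.
Monopoly sets MR = MC: 251 − 6Q = 162 ⇒ Q = 89/6, P = 251 − 3·89/6 = 206.5.
Change in price: 206.5 − 162 = 44.5.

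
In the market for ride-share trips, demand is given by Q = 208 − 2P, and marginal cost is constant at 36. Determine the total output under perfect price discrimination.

Inverting demand: P = 104 − 0.5Q.
With perfect price discrimination, output is the efficient level Q = 136 (where demand meets MC), but every buyer pays their willingness to pay: CS = 0 and PS = total surplus.

Q = 136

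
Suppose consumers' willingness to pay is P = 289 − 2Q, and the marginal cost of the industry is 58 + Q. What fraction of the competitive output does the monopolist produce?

Q_m/Q_c = 0.6

Monopoly sets MR = MC: 289 − 4Q = 58 + Q ⇒ Q = 46.2, P = 289 − 2·46.2 = 196.6.
Under competition P = MC: 289 − 2Q = 58 + Q ⇒ Q = 77, P = 135.
Ratio Q_m/Q_c = 46.2/77 = 0.6.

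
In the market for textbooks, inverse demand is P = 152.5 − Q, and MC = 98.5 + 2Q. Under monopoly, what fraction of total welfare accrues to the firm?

PS/TS = 0.8

A monopolist chooses Q where MR = MC. MR = 152.5 − 2Q; setting this equal to 98.5 + 2Q gives Q = 13.5 and P = 139.
CS = ½·(152.5 − 139)·13.5 = 91.125.
PS = P·Q − VC(Q) = 139·13.5 − (98.5·13.5 + ½·2·13.5²) = 364.5.
Share captured = PS/TS = 364.5/455.625 = 0.8.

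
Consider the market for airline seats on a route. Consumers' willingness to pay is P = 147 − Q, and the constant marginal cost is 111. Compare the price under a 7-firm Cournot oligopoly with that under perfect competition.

Cournot: P = 115.5; Competition: P = 111

With 7 symmetric Cournot firms, each firm's FOC gives 147 − 8q = 111, so q = 4.5, Q = 7·4.5 = 31.5, and P = 115.5.
Under competition P = MC = 111, so Q = (147 − 111)/1 = 36.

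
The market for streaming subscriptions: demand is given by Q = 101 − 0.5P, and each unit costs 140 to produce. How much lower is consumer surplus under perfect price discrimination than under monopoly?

Consumer surplus falls by 240.25

Inverting demand: P = 202 − 2Q.
The monopolist equates marginal revenue to marginal cost: 202 − 4Q = 140, so Q = 15.5. From demand, P = 171.
CS = ½·(202 − 171)·15.5 = 240.25.
With perfect price discrimination, output is the efficient level Q = 31 (where demand meets MC), but every buyer pays their willingness to pay: CS = 0 and PS = total surplus.
CS = 0.
Change in consumer surplus: 0 − 240.25 = −240.25.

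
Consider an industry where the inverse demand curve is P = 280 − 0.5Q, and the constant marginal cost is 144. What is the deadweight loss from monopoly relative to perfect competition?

Competitive firms price at marginal cost: P = 144, giving Q = 272.
Monopoly sets MR = MC: 280 − Q = 144 ⇒ Q = 136, P = 280 − 0.5·136 = 212.
DWL is the triangle between Q = 136 and Q = 272: ½·(272 − 136)·(212 − 144) = 4624.

DWL = 4624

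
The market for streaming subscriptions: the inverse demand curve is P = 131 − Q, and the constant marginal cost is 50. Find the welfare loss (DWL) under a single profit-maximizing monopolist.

Competitive firms price at marginal cost: P = 50, giving Q = 81.
The monopolist equates marginal revenue to marginal cost: 131 − 2Q = 50, so Q = 40.5. From demand, P = 90.5.
DWL is the triangle between Q = 40.5 and Q = 81: ½·(81 − 40.5)·(90.5 − 50) = 820.125.

DWL = 820.125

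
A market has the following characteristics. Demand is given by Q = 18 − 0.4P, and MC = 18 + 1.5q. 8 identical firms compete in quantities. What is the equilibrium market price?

P = 22.5

Inverting demand: P = 45 − 2.5Q.
Cournot with 8 identical firms: the symmetric best-response condition is 45 − 22.5q = 18 + 1.5q. Each firm produces q = 1.125, total output Q = 9, price P = 22.5.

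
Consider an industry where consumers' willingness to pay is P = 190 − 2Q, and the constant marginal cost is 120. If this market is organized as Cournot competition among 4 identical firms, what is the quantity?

Q = 28

In a 4-firm Cournot equilibrium, symmetry and the first-order condition give q = (190 − 120)/(10) = 7. So Q = 28 and P = 134.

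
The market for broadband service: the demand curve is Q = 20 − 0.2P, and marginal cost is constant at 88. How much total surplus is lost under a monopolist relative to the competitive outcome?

Inverting demand: P = 100 − 5Q.
Competitive firms price at marginal cost: P = 88, giving Q = 2.4.
Monopoly sets MR = MC: 100 − 10Q = 88 ⇒ Q = 1.2, P = 100 − 5·1.2 = 94.
DWL is the triangle between Q = 1.2 and Q = 2.4: ½·(2.4 − 1.2)·(94 − 88) = 3.6.

DWL = 3.6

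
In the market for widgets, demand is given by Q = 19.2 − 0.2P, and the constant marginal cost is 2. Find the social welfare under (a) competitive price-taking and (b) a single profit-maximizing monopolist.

Inverting demand: P = 96 − 5Q.
Competitive firms price at marginal cost: P = 2, giving Q = 18.8.
CS = ½·(96 − 2)·18.8 = 883.6; PS = (2 − 2)·18.8 = 0; TS = 883.6.
A monopolist chooses Q where MR = MC. MR = 96 − 10Q; setting this equal to 2 gives Q = 9.4 and P = 49.
CS = ½·(96 − 49)·9.4 = 220.9; PS = (49 − 2)·9.4 = 441.8; TS = 662.7.

Competition: TS = 883.6; Monopoly: TS = 662.7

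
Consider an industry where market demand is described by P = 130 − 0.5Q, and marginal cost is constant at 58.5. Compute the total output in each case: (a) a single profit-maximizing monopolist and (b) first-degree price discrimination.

Monopoly: Q = 71.5; Perfect PD: Q = 143

The monopolist equates marginal revenue to marginal cost: 130 − Q = 58.5, so Q = 71.5. From demand, P = 94.25.
With perfect price discrimination, output is the efficient level Q = 143 (where demand meets MC), but every buyer pays their willingness to pay: CS = 0 and PS = total surplus.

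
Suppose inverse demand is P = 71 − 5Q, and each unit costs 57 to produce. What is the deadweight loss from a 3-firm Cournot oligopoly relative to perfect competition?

Competitive firms price at marginal cost: P = 57, giving Q = 2.8.
In a 3-firm Cournot equilibrium, symmetry and the first-order condition give q = (71 − 57)/(20) = 0.7. So Q = 2.1 and P = 60.5.
DWL is the triangle between Q = 2.1 and Q = 2.8: ½·(2.8 − 2.1)·(60.5 − 57) = 1.225.

DWL = 1.225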